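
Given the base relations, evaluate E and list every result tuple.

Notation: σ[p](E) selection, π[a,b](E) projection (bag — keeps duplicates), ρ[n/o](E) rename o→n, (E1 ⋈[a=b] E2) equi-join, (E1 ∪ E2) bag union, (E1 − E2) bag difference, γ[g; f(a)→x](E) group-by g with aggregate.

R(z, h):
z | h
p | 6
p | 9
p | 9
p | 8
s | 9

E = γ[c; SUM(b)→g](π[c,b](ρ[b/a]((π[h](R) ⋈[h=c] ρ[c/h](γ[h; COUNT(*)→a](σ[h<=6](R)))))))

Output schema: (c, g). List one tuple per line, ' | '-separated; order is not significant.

Subexpression sizes:
  R → 5
  π[h](R) → 5
  R → 5
  σ[h<=6](R) → 1
  γ[h; COUNT(*)→a](σ[h<=6](R)) → 1
  ρ[c/h](γ[h; COUNT(*)→a](σ[h<=6](R))) → 1
  (π[h](R) ⋈[h=c] ρ[c/h](γ[h; COUNT(*)→a](σ[h<=6](R)))) → 1
  ρ[b/a]((π[h](R) ⋈[h=c] ρ[c/h](γ[h; COUNT(*)→a](σ[h<=6](R))))) → 1
  π[c,b](ρ[b/a]((π[h](R) ⋈[h=c] ρ[c/h](γ[h; COUNT(*)→a](σ[h<=6](R)))))) → 1
  γ[c; SUM(b)→g](π[c,b](ρ[b/a]((π[h](R) ⋈[h=c] ρ[c/h](γ[h; COUNT(*)→a](σ[h<=6](R))))))) → 1

== RESULT ==
c | g
6 | 1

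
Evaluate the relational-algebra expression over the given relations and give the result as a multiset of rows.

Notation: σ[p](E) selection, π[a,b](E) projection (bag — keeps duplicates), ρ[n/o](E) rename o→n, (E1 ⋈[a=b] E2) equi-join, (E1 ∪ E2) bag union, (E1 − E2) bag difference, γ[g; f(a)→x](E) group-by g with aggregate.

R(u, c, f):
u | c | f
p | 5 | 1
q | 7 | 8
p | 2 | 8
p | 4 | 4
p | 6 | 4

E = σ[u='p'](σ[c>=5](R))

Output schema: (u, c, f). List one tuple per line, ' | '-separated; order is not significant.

Subexpression sizes:
  R → 5
  σ[c>=5](R) → 3
  σ[u='p'](σ[c>=5](R)) → 2

== RESULT ==
u | c | f
p | 5 | 1
p | 6 | 4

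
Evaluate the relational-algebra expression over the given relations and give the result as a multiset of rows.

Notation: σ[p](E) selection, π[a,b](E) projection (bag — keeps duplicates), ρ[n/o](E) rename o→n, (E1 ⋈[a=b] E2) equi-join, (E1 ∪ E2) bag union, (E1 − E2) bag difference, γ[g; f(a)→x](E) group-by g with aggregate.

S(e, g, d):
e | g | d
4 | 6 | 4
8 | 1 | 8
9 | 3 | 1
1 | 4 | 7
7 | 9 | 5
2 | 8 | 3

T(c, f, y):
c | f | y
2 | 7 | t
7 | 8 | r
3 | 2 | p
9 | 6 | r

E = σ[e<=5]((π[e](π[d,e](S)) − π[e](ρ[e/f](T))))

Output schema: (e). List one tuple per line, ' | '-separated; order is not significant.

Per-node cardinality:
  S → 6
  π[d,e](S) → 6
  π[e](π[d,e](S)) → 6
  T → 4
  ρ[e/f](T) → 4
  π[e](ρ[e/f](T)) → 4
  (π[e](π[d,e](S)) − π[e](ρ[e/f](T))) → 3
  σ[e<=5]((π[e](π[d,e](S)) − π[e](ρ[e/f](T)))) → 2

== RESULT ==
e
1
4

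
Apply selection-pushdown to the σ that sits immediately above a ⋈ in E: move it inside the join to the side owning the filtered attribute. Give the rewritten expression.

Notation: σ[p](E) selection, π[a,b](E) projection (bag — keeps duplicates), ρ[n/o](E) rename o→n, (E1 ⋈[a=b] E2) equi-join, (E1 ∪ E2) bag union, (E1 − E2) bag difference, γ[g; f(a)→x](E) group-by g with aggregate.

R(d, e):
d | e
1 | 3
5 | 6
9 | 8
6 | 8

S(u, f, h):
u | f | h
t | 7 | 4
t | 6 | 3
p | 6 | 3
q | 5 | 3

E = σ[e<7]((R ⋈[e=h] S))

σ filters on e, owned by the left side.
E' = (σ[e<7](R) ⋈[e=h] S)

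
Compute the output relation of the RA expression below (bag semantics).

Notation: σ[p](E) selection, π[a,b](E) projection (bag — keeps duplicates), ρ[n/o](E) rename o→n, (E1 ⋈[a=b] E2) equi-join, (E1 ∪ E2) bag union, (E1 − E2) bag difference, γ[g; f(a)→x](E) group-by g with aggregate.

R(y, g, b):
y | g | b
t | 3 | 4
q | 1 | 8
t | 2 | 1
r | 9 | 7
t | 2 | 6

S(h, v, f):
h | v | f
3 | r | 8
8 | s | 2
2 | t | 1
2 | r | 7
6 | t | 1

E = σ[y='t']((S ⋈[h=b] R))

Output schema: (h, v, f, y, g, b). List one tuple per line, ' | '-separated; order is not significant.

Row counts bottom-up:
  S → 5
  R → 5
  (S ⋈[h=b] R) → 2
  σ[y='t']((S ⋈[h=b] R)) → 1

== RESULT ==
h | v | f | y | g | b
6 | t | 1 | t | 2 | 6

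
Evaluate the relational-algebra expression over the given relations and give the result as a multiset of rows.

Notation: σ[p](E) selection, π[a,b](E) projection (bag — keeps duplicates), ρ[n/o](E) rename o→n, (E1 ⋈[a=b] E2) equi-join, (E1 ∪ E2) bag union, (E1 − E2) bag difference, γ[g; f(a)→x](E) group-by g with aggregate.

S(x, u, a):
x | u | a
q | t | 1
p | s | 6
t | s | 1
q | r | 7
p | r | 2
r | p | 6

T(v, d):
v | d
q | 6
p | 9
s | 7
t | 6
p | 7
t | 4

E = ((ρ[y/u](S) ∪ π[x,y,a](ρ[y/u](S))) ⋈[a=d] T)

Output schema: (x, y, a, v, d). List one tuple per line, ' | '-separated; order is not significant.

Row counts bottom-up:
  S → 6
  ρ[y/u](S) → 6
  S → 6
  ρ[y/u](S) → 6
  π[x,y,a](ρ[y/u](S)) → 6
  (ρ[y/u](S) ∪ π[x,y,a](ρ[y/u](S))) → 12
  T → 6
  ((ρ[y/u](S) ∪ π[x,y,a](ρ[y/u](S))) ⋈[a=d] T) → 12

== RESULT ==
x | y | a | v | d
p | s | 6 | q | 6
p | s | 6 | q | 6
p | s | 6 | t | 6
p | s | 6 | t | 6
q | r | 7 | p | 7
q | r | 7 | p | 7
q | r | 7 | s | 7
q | r | 7 | s | 7
r | p | 6 | q | 6
r | p | 6 | q | 6
r | p | 6 | t | 6
r | p | 6 | t | 6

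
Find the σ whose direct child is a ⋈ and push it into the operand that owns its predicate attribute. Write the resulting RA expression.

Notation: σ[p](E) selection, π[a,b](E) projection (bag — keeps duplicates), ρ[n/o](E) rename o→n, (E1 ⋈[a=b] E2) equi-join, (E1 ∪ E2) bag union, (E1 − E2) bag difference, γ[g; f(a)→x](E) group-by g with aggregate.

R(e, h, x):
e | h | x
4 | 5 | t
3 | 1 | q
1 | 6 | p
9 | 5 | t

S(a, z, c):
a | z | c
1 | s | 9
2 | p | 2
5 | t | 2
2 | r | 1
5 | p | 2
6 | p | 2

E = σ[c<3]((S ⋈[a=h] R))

σ filters on c, owned by the left side.
E' = (σ[c<3](S) ⋈[a=h] R)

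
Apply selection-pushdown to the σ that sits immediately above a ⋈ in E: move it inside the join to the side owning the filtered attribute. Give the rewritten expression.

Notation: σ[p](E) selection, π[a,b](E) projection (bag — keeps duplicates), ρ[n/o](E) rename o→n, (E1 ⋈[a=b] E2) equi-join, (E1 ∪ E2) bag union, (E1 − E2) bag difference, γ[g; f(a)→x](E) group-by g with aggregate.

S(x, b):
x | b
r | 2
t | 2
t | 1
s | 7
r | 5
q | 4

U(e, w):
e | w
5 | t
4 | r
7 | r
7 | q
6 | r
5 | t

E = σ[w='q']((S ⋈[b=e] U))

σ filters on w, owned by the right side.
E' = (S ⋈[b=e] σ[w='q'](U))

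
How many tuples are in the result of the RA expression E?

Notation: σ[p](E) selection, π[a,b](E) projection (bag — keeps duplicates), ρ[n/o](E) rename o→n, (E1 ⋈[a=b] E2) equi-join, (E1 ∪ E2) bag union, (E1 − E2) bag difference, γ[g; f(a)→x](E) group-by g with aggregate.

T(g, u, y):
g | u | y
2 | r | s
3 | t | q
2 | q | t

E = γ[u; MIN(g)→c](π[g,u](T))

Per-node cardinality:
  T → 3
  π[g,u](T) → 3
  γ[u; MIN(g)→c](π[g,u](T)) → 3

|E| = 3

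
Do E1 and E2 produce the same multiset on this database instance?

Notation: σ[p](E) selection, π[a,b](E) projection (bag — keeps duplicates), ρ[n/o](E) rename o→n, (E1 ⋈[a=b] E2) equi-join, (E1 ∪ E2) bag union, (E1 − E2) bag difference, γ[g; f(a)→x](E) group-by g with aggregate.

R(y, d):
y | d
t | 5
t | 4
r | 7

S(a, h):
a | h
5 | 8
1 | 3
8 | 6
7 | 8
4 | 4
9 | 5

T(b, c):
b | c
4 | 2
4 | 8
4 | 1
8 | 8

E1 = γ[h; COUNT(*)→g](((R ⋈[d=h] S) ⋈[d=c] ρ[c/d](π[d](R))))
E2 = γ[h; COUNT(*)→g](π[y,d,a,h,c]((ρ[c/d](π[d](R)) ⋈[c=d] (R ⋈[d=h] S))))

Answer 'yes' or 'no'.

E1 per-node cardinality:
  R → 3
  S → 6
  (R ⋈[d=h] S) → 2
  R → 3
  π[d](R) → 3
  ρ[c/d](π[d](R)) → 3
  ((R ⋈[d=h] S) ⋈[d=c] ρ[c/d](π[d](R))) → 2
  γ[h; COUNT(*)→g](((R ⋈[d=h] S) ⋈[d=c] ρ[c/d](π[d](R)))) → 2
E2 per-node cardinality:
  R → 3
  π[d](R) → 3
  ρ[c/d](π[d](R)) → 3
  R → 3
  S → 6
  (R ⋈[d=h] S) → 2
  (ρ[c/d](π[d](R)) ⋈[c=d] (R ⋈[d=h] S)) → 2
  π[y,d,a,h,c]((ρ[c/d](π[d](R)) ⋈[c=d] (R ⋈[d=h] S))) → 2
  γ[h; COUNT(*)→g](π[y,d,a,h,c]((ρ[c/d](π[d](R)) ⋈[c=d] (R ⋈[d=h] S)))) → 2

E1 and E2 produce the same multiset:
h | g
4 | 1
5 | 1

yes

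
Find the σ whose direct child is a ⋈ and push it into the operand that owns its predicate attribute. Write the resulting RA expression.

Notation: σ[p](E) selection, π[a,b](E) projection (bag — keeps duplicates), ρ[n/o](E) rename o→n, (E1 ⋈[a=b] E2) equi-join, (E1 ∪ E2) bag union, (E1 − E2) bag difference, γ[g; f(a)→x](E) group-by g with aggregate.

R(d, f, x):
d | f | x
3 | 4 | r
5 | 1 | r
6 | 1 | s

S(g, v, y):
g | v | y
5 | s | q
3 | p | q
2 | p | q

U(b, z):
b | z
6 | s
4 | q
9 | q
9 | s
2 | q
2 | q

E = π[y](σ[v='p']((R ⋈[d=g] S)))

σ filters on v, owned by the right side.
E' = π[y]((R ⋈[d=g] σ[v='p'](S)))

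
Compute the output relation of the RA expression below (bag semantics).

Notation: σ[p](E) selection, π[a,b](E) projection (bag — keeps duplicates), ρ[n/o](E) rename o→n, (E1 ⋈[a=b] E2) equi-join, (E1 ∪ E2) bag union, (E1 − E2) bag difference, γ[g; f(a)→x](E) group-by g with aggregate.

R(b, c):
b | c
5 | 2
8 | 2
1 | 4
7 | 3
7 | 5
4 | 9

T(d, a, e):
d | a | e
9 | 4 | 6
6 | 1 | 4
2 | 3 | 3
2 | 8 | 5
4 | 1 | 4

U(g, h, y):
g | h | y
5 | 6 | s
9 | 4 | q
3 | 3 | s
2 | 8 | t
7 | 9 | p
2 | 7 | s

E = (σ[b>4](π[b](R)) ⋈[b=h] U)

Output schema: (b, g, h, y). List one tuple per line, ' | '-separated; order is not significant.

Stepwise |·|:
  R → 6
  π[b](R) → 6
  σ[b>4](π[b](R)) → 4
  U → 6
  (σ[b>4](π[b](R)) ⋈[b=h] U) → 3

== RESULT ==
b | g | h | y
7 | 2 | 7 | s
7 | 2 | 7 | s
8 | 2 | 8 | t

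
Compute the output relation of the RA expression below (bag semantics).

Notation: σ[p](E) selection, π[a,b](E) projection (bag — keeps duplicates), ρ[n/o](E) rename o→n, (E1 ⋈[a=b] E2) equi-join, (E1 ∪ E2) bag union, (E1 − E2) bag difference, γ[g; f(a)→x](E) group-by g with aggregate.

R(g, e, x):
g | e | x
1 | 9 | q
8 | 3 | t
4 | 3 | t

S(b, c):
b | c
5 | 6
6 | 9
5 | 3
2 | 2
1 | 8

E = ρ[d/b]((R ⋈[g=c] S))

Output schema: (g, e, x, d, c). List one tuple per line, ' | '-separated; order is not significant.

Per-node cardinality:
  R → 3
  S → 5
  (R ⋈[g=c] S) → 1
  ρ[d/b]((R ⋈[g=c] S)) → 1

== RESULT ==
g | e | x | d | c
8 | 3 | t | 1 | 8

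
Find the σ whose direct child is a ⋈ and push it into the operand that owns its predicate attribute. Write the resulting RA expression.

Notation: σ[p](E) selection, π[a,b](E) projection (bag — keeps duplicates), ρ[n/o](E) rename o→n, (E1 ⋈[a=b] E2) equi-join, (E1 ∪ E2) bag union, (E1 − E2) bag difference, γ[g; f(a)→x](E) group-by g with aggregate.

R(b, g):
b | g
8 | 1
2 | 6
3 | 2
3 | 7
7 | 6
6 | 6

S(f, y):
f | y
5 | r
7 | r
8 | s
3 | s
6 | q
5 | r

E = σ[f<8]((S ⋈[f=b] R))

σ filters on f, owned by the left side.
E' = (σ[f<8](S) ⋈[f=b] R)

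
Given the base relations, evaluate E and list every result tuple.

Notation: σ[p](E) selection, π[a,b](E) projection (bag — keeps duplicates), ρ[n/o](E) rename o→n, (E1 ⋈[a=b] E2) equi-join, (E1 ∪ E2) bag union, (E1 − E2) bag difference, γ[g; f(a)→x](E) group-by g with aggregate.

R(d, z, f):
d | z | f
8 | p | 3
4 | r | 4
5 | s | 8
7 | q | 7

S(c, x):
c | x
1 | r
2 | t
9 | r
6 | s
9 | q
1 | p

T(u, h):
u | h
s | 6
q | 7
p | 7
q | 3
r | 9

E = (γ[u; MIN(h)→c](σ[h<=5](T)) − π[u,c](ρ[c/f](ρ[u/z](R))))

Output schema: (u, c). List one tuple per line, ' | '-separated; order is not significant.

Subexpression sizes:
  T → 5
  σ[h<=5](T) → 1
  γ[u; MIN(h)→c](σ[h<=5](T)) → 1
  R → 4
  ρ[u/z](R) → 4
  ρ[c/f](ρ[u/z](R)) → 4
  π[u,c](ρ[c/f](ρ[u/z](R))) → 4
  (γ[u; MIN(h)→c](σ[h<=5](T)) − π[u,c](ρ[c/f](ρ[u/z](R)))) → 1

== RESULT ==
u | c
q | 3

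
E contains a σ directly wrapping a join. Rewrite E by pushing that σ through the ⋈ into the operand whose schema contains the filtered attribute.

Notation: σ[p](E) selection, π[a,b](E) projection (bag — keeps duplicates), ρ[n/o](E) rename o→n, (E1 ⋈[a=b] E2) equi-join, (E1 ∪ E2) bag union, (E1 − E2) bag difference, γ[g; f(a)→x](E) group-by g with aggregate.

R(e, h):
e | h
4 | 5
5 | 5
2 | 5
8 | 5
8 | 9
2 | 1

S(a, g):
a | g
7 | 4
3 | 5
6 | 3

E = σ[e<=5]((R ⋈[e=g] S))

σ filters on e, owned by the left side.
E' = (σ[e<=5](R) ⋈[e=g] S)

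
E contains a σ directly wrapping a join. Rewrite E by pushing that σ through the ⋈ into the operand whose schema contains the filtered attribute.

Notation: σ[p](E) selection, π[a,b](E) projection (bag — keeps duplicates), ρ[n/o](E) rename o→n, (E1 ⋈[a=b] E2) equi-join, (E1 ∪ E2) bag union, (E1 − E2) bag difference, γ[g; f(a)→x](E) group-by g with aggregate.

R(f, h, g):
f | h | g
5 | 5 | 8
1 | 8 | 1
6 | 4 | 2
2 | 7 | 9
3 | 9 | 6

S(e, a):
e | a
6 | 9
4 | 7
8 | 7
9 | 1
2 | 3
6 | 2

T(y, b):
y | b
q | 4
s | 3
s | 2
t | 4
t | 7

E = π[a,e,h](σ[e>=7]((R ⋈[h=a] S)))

σ filters on e, owned by the right side.
E' = π[a,e,h]((R ⋈[h=a] σ[e>=7](S)))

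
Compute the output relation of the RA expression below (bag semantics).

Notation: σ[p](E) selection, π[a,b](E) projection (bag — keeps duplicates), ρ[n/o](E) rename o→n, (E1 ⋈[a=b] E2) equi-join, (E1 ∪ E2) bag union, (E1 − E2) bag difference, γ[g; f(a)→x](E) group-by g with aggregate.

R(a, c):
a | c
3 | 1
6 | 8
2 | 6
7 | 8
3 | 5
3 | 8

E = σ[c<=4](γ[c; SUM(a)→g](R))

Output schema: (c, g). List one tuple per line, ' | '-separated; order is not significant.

Per-node cardinality:
  R → 6
  γ[c; SUM(a)→g](R) → 4
  σ[c<=4](γ[c; SUM(a)→g](R)) → 1

== RESULT ==
c | g
1 | 3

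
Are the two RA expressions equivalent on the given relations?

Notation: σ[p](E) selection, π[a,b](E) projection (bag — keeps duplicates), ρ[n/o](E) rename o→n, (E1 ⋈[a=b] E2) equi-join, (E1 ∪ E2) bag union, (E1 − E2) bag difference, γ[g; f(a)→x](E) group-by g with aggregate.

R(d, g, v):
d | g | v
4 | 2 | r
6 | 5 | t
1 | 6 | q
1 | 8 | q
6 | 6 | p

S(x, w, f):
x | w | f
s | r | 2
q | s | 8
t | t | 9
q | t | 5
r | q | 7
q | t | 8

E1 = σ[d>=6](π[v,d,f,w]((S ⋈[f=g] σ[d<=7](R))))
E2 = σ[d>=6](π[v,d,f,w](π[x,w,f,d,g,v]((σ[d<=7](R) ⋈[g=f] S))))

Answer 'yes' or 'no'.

E1 per-node cardinality:
  S → 6
  R → 5
  σ[d<=7](R) → 5
  (S ⋈[f=g] σ[d<=7](R)) → 4
  π[v,d,f,w]((S ⋈[f=g] σ[d<=7](R))) → 4
  σ[d>=6](π[v,d,f,w]((S ⋈[f=g] σ[d<=7](R)))) → 1
E2 per-node cardinality:
  R → 5
  σ[d<=7](R) → 5
  S → 6
  (σ[d<=7](R) ⋈[g=f] S) → 4
  π[x,w,f,d,g,v]((σ[d<=7](R) ⋈[g=f] S)) → 4
  π[v,d,f,w](π[x,w,f,d,g,v]((σ[d<=7](R) ⋈[g=f] S))) → 4
  σ[d>=6](π[v,d,f,w](π[x,w,f,d,g,v]((σ[d<=7](R) ⋈[g=f] S)))) → 1

E1 and E2 produce the same multiset:
v | d | f | w
t | 6 | 5 | t

yes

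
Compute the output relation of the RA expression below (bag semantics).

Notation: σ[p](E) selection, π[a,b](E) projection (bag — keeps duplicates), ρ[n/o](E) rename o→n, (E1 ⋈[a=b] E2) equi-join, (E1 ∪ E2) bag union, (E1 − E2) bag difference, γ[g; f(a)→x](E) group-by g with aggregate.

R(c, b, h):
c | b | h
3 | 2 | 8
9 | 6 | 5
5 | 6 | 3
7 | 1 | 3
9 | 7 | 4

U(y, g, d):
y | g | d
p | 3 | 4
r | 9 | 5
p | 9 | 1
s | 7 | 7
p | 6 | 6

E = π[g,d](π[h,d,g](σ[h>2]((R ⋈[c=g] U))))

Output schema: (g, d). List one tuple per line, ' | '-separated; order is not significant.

Row counts bottom-up:
  R → 5
  U → 5
  (R ⋈[c=g] U) → 6
  σ[h>2]((R ⋈[c=g] U)) → 6
  π[h,d,g](σ[h>2]((R ⋈[c=g] U))) → 6
  π[g,d](π[h,d,g](σ[h>2]((R ⋈[c=g] U)))) → 6

== RESULT ==
g | d
3 | 4
7 | 7
9 | 1
9 | 1
9 | 5
9 | 5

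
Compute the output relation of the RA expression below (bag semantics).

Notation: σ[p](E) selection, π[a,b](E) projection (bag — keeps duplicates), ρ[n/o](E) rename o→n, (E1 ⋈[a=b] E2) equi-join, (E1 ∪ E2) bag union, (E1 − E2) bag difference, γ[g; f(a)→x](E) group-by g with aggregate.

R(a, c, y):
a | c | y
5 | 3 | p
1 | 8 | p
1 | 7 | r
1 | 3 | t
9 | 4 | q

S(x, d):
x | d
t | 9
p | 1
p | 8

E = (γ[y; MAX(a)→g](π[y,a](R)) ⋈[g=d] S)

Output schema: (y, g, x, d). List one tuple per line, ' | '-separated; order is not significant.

Stepwise |·|:
  R → 5
  π[y,a](R) → 5
  γ[y; MAX(a)→g](π[y,a](R)) → 4
  S → 3
  (γ[y; MAX(a)→g](π[y,a](R)) ⋈[g=d] S) → 3

== RESULT ==
y | g | x | d
q | 9 | t | 9
r | 1 | p | 1
t | 1 | p | 1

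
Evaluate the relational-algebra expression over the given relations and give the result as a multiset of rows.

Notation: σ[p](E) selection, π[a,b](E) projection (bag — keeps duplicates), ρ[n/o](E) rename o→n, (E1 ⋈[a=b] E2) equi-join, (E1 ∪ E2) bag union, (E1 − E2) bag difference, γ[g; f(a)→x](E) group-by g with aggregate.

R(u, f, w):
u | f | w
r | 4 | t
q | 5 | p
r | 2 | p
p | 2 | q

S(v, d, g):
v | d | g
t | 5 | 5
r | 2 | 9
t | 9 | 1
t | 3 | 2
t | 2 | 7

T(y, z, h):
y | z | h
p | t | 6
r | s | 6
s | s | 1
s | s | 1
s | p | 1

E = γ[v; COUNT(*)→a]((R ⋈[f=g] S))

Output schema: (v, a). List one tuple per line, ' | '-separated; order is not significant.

Per-node cardinality:
  R → 4
  S → 5
  (R ⋈[f=g] S) → 3
  γ[v; COUNT(*)→a]((R ⋈[f=g] S)) → 1

== RESULT ==
v | a
t | 3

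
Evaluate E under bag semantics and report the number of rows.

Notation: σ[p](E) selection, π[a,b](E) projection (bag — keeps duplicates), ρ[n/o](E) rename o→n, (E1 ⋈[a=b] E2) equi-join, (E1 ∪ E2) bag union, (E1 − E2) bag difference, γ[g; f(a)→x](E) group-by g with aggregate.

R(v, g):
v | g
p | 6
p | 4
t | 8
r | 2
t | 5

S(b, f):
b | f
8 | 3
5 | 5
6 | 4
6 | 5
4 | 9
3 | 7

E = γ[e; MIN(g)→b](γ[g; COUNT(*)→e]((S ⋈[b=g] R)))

Per-node cardinality:
  S → 6
  R → 5
  (S ⋈[b=g] R) → 5
  γ[g; COUNT(*)→e]((S ⋈[b=g] R)) → 4
  γ[e; MIN(g)→b](γ[g; COUNT(*)→e]((S ⋈[b=g] R))) → 2

|E| = 2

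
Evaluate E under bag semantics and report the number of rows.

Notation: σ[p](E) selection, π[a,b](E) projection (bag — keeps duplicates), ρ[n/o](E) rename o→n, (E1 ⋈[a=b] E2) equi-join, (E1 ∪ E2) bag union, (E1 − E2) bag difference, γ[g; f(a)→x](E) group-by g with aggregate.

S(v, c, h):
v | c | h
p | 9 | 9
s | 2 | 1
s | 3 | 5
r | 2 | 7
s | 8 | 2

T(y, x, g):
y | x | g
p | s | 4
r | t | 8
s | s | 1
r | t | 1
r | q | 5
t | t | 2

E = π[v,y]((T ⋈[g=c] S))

Subexpression sizes:
  T → 6
  S → 5
  (T ⋈[g=c] S) → 3
  π[v,y]((T ⋈[g=c] S)) → 3

|E| = 3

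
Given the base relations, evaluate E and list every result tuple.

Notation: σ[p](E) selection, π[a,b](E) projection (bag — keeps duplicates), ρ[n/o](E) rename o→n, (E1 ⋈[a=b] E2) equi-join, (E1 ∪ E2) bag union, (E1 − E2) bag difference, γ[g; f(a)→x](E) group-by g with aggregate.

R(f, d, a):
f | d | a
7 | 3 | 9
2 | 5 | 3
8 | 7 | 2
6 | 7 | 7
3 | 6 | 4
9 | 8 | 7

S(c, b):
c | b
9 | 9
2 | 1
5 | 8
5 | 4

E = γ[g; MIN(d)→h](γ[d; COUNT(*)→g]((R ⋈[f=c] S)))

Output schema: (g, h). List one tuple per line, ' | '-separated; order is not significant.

Row counts bottom-up:
  R → 6
  S → 4
  (R ⋈[f=c] S) → 2
  γ[d; COUNT(*)→g]((R ⋈[f=c] S)) → 2
  γ[g; MIN(d)→h](γ[d; COUNT(*)→g]((R ⋈[f=c] S))) → 1

== RESULT ==
g | h
1 | 5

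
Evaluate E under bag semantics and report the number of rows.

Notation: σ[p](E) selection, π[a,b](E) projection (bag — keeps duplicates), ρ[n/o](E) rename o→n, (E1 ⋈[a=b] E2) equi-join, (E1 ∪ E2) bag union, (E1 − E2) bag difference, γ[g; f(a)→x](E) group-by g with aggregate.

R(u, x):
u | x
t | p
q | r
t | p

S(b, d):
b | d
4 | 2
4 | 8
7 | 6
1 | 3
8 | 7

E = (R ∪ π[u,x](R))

Row counts bottom-up:
  R → 3
  R → 3
  π[u,x](R) → 3
  (R ∪ π[u,x](R)) → 6

|E| = 6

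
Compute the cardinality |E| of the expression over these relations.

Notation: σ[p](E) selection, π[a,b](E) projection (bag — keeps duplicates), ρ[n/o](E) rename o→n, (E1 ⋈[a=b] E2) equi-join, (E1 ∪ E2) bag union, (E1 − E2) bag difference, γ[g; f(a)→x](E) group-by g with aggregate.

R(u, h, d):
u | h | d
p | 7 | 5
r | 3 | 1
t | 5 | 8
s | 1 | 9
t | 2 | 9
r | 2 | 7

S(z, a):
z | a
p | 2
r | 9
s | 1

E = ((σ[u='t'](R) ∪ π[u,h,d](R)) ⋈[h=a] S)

Row counts bottom-up:
  R → 6
  σ[u='t'](R) → 2
  R → 6
  π[u,h,d](R) → 6
  (σ[u='t'](R) ∪ π[u,h,d](R)) → 8
  S → 3
  ((σ[u='t'](R) ∪ π[u,h,d](R)) ⋈[h=a] S) → 4

|E| = 4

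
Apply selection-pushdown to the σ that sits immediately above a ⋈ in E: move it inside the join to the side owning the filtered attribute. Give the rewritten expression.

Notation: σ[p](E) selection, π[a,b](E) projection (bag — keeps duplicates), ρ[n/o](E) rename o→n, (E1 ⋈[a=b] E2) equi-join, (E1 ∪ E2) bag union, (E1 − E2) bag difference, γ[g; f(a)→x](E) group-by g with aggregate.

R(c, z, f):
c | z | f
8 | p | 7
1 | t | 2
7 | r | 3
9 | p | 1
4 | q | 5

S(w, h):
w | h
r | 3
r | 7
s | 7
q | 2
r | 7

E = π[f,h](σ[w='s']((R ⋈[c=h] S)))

σ filters on w, owned by the right side.
E' = π[f,h]((R ⋈[c=h] σ[w='s'](S)))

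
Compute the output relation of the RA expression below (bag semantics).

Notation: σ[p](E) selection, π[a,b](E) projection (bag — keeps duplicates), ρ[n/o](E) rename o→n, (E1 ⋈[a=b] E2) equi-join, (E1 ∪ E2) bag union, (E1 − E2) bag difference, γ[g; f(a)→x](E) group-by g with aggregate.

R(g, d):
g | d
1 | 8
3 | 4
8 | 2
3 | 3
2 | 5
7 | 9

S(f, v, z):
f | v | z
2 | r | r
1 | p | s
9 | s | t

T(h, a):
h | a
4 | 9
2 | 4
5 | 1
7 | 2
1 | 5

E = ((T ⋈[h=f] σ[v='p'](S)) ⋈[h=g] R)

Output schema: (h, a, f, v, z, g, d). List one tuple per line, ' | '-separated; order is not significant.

Row counts bottom-up:
  T → 5
  S → 3
  σ[v='p'](S) → 1
  (T ⋈[h=f] σ[v='p'](S)) → 1
  R → 6
  ((T ⋈[h=f] σ[v='p'](S)) ⋈[h=g] R) → 1

== RESULT ==
h | a | f | v | z | g | d
1 | 5 | 1 | p | s | 1 | 8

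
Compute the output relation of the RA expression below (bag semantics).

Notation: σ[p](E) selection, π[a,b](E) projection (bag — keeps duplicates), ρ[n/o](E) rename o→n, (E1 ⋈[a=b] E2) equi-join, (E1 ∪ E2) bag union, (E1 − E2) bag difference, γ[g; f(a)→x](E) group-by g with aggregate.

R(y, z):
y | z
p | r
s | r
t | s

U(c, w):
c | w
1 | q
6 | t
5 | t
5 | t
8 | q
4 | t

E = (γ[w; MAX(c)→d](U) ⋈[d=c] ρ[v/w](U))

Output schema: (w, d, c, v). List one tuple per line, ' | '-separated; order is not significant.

Per-node cardinality:
  U → 6
  γ[w; MAX(c)→d](U) → 2
  U → 6
  ρ[v/w](U) → 6
  (γ[w; MAX(c)→d](U) ⋈[d=c] ρ[v/w](U)) → 2

== RESULT ==
w | d | c | v
q | 8 | 8 | q
t | 6 | 6 | t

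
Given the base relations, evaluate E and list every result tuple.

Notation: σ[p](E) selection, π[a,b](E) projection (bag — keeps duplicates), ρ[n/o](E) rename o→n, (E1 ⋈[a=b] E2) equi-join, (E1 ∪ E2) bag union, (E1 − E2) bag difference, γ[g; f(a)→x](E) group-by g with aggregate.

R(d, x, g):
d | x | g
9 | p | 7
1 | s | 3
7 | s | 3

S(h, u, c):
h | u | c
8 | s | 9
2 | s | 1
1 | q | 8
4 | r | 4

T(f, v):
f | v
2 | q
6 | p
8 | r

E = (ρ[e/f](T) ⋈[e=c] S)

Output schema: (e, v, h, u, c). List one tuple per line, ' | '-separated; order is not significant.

Stepwise |·|:
  T → 3
  ρ[e/f](T) → 3
  S → 4
  (ρ[e/f](T) ⋈[e=c] S) → 1

== RESULT ==
e | v | h | u | c
8 | r | 1 | q | 8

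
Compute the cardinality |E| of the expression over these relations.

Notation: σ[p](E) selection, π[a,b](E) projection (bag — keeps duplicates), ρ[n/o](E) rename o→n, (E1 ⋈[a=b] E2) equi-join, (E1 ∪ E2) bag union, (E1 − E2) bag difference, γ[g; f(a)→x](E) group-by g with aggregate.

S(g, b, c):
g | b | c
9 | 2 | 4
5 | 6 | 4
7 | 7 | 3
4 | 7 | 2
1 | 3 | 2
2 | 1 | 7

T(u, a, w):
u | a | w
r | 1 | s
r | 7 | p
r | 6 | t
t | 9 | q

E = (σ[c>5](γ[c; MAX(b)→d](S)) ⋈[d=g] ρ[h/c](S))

Per-node cardinality:
  S → 6
  γ[c; MAX(b)→d](S) → 4
  σ[c>5](γ[c; MAX(b)→d](S)) → 1
  S → 6
  ρ[h/c](S) → 6
  (σ[c>5](γ[c; MAX(b)→d](S)) ⋈[d=g] ρ[h/c](S)) → 1

|E| = 1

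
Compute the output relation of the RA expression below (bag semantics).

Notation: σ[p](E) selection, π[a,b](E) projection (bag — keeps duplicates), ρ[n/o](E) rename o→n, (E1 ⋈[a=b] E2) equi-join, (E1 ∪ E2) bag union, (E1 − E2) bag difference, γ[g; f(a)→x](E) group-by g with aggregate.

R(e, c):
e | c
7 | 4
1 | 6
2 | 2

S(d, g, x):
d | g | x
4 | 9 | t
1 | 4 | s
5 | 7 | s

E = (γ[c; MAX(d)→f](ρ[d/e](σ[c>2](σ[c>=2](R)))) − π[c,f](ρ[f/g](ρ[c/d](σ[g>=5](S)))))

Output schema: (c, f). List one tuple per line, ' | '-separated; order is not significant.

Subexpression sizes:
  R → 3
  σ[c>=2](R) → 3
  σ[c>2](σ[c>=2](R)) → 2
  ρ[d/e](σ[c>2](σ[c>=2](R))) → 2
  γ[c; MAX(d)→f](ρ[d/e](σ[c>2](σ[c>=2](R)))) → 2
  S → 3
  σ[g>=5](S) → 2
  ρ[c/d](σ[g>=5](S)) → 2
  ρ[f/g](ρ[c/d](σ[g>=5](S))) → 2
  π[c,f](ρ[f/g](ρ[c/d](σ[g>=5](S)))) → 2
  (γ[c; MAX(d)→f](ρ[d/e](σ[c>2](σ[c>=2](R)))) − π[c,f](ρ[f/g](ρ[c/d](σ[g>=5](S))))) → 2

== RESULT ==
c | f
4 | 7
6 | 1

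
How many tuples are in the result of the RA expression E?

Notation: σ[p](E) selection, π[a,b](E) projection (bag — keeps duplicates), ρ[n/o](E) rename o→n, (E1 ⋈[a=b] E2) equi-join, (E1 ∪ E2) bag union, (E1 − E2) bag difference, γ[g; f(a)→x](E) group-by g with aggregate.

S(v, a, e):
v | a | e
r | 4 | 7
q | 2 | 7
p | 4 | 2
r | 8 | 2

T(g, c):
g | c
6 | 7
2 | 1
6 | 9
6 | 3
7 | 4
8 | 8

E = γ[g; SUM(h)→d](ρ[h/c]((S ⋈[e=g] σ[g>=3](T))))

Row counts bottom-up:
  S → 4
  T → 6
  σ[g>=3](T) → 5
  (S ⋈[e=g] σ[g>=3](T)) → 2
  ρ[h/c]((S ⋈[e=g] σ[g>=3](T))) → 2
  γ[g; SUM(h)→d](ρ[h/c]((S ⋈[e=g] σ[g>=3](T)))) → 1

|E| = 1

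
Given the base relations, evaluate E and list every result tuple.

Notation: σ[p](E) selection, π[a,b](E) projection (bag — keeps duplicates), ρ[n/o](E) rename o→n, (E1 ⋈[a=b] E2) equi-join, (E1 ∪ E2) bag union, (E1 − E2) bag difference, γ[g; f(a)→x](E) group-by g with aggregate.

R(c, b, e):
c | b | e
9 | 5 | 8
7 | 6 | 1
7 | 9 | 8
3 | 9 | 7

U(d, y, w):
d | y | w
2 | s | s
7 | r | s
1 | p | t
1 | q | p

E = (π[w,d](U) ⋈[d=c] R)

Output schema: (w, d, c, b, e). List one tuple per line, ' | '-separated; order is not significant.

Stepwise |·|:
  U → 4
  π[w,d](U) → 4
  R → 4
  (π[w,d](U) ⋈[d=c] R) → 2

== RESULT ==
w | d | c | b | e
s | 7 | 7 | 6 | 1
s | 7 | 7 | 9 | 8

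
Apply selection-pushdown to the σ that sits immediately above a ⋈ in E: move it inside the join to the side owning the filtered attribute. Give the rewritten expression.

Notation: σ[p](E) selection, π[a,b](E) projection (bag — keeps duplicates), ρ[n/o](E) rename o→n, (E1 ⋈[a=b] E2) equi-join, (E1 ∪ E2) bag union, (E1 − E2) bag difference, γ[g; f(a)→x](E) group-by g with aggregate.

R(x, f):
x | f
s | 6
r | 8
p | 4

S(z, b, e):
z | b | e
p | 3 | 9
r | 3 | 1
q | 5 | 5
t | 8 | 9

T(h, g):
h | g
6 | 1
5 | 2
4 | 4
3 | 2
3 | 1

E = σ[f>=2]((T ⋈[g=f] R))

σ filters on f, owned by the right side.
E' = (T ⋈[g=f] σ[f>=2](R))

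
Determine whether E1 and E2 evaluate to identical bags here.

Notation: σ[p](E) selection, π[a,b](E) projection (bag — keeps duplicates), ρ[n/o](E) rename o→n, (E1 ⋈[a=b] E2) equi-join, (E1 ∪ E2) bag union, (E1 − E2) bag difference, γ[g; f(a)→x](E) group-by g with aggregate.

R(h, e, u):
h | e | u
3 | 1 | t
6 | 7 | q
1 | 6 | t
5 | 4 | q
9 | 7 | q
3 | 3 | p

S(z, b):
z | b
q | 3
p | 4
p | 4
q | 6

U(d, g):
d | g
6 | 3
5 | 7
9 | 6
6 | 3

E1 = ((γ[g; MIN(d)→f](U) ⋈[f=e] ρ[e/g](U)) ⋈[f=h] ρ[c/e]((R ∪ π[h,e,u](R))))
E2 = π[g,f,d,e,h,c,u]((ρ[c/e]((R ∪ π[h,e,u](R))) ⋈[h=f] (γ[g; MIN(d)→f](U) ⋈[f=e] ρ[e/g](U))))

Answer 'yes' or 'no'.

E1 row counts bottom-up:
  U → 4
  γ[g; MIN(d)→f](U) → 3
  U → 4
  ρ[e/g](U) → 4
  (γ[g; MIN(d)→f](U) ⋈[f=e] ρ[e/g](U)) → 1
  R → 6
  R → 6
  π[h,e,u](R) → 6
  (R ∪ π[h,e,u](R)) → 12
  ρ[c/e]((R ∪ π[h,e,u](R))) → 12
  ((γ[g; MIN(d)→f](U) ⋈[f=e] ρ[e/g](U)) ⋈[f=h] ρ[c/e]((R ∪ π[h,e,u](R)))) → 2
E2 row counts bottom-up:
  R → 6
  R → 6
  π[h,e,u](R) → 6
  (R ∪ π[h,e,u](R)) → 12
  ρ[c/e]((R ∪ π[h,e,u](R))) → 12
  U → 4
  γ[g; MIN(d)→f](U) → 3
  U → 4
  ρ[e/g](U) → 4
  (γ[g; MIN(d)→f](U) ⋈[f=e] ρ[e/g](U)) → 1
  (ρ[c/e]((R ∪ π[h,e,u](R))) ⋈[h=f] (γ[g; MIN(d)→f](U) ⋈[f=e] ρ[e/g](U))) → 2
  π[g,f,d,e,h,c,u]((ρ[c/e]((R ∪ π[h,e,u](R))) ⋈[h=f] (γ[g; MIN(d)→f](U) ⋈[f=e] ρ[e/g](U)))) → 2

E1 and E2 produce the same multiset:
g | f | d | e | h | c | u
3 | 6 | 9 | 6 | 6 | 7 | q
3 | 6 | 9 | 6 | 6 | 7 | q

yes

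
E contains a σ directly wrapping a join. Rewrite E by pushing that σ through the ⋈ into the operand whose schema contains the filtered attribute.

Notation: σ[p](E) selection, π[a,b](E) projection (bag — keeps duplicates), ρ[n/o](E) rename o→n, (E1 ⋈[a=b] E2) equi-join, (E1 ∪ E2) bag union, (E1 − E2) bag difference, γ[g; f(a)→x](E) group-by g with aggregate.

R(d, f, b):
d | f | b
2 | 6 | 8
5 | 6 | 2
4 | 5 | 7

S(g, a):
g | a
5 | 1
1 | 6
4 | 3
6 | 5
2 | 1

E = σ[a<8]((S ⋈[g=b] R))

σ filters on a, owned by the left side.
E' = (σ[a<8](S) ⋈[g=b] R)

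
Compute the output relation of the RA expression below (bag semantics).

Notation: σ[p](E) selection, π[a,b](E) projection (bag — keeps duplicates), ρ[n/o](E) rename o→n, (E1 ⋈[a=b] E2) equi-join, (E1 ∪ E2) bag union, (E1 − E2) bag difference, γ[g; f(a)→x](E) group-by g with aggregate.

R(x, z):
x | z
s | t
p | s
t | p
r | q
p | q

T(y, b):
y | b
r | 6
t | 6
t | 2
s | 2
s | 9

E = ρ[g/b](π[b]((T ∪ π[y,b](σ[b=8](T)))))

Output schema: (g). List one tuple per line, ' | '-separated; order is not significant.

Stepwise |·|:
  T → 5
  T → 5
  σ[b=8](T) → 0
  π[y,b](σ[b=8](T)) → 0
  (T ∪ π[y,b](σ[b=8](T))) → 5
  π[b]((T ∪ π[y,b](σ[b=8](T)))) → 5
  ρ[g/b](π[b]((T ∪ π[y,b](σ[b=8](T))))) → 5

== RESULT ==
g
2
2
6
6
9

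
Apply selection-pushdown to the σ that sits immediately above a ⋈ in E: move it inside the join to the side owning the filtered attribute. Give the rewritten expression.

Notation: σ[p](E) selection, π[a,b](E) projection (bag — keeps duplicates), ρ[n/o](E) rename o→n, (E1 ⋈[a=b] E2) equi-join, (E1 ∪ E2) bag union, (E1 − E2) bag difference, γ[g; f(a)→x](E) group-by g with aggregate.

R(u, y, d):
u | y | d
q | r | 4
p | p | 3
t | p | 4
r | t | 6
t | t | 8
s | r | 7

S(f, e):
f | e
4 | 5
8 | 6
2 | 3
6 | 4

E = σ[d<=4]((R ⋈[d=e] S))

σ filters on d, owned by the left side.
E' = (σ[d<=4](R) ⋈[d=e] S)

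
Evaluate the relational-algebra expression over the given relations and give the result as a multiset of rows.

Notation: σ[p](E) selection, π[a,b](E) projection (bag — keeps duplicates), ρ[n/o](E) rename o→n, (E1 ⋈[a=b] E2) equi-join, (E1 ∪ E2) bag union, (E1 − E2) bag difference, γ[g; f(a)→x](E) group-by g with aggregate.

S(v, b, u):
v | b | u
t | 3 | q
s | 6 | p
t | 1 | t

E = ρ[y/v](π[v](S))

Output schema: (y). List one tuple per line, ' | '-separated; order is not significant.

Per-node cardinality:
  S → 3
  π[v](S) → 3
  ρ[y/v](π[v](S)) → 3

== RESULT ==
y
s
t
t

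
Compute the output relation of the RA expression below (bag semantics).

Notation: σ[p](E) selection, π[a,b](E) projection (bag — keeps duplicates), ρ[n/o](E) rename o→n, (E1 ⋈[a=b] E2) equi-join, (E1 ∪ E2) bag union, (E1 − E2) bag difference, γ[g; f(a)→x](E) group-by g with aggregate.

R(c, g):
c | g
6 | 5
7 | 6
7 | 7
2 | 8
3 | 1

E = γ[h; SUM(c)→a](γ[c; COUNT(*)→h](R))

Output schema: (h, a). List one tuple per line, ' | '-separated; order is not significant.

Row counts bottom-up:
  R → 5
  γ[c; COUNT(*)→h](R) → 4
  γ[h; SUM(c)→a](γ[c; COUNT(*)→h](R)) → 2

== RESULT ==
h | a
1 | 11
2 | 7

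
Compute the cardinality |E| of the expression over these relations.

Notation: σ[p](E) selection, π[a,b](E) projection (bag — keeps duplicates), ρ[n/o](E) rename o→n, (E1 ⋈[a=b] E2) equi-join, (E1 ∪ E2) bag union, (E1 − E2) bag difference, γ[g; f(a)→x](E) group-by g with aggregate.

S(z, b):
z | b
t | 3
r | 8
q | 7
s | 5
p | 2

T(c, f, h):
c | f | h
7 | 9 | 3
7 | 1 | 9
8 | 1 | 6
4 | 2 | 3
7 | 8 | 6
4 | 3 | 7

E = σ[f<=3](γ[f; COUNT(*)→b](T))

Per-node cardinality:
  T → 6
  γ[f; COUNT(*)→b](T) → 5
  σ[f<=3](γ[f; COUNT(*)→b](T)) → 3

|E| = 3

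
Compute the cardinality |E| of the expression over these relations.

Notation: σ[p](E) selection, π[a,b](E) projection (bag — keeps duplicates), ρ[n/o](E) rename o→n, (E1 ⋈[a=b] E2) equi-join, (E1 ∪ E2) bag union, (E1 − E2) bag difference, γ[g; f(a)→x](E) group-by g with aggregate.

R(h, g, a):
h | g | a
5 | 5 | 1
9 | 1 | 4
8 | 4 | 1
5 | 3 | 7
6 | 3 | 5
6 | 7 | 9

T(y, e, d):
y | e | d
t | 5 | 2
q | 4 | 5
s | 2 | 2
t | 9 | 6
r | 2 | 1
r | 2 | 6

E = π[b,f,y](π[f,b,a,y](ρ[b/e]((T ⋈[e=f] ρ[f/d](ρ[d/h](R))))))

Stepwise |·|:
  T → 6
  R → 6
  ρ[d/h](R) → 6
  ρ[f/d](ρ[d/h](R)) → 6
  (T ⋈[e=f] ρ[f/d](ρ[d/h](R))) → 3
  ρ[b/e]((T ⋈[e=f] ρ[f/d](ρ[d/h](R)))) → 3
  π[f,b,a,y](ρ[b/e]((T ⋈[e=f] ρ[f/d](ρ[d/h](R))))) → 3
  π[b,f,y](π[f,b,a,y](ρ[b/e]((T ⋈[e=f] ρ[f/d](ρ[d/h](R)))))) → 3

|E| = 3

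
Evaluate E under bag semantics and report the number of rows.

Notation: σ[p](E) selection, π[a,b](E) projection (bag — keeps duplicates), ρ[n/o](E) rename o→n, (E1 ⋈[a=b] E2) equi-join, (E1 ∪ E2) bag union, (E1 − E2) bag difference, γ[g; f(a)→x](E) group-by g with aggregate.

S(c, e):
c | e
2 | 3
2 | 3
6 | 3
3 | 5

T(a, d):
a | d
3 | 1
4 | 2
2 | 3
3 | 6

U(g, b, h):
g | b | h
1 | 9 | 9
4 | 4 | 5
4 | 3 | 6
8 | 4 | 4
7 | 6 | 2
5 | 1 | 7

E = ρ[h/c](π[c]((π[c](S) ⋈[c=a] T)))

Row counts bottom-up:
  S → 4
  π[c](S) → 4
  T → 4
  (π[c](S) ⋈[c=a] T) → 4
  π[c]((π[c](S) ⋈[c=a] T)) → 4
  ρ[h/c](π[c]((π[c](S) ⋈[c=a] T))) → 4

|E| = 4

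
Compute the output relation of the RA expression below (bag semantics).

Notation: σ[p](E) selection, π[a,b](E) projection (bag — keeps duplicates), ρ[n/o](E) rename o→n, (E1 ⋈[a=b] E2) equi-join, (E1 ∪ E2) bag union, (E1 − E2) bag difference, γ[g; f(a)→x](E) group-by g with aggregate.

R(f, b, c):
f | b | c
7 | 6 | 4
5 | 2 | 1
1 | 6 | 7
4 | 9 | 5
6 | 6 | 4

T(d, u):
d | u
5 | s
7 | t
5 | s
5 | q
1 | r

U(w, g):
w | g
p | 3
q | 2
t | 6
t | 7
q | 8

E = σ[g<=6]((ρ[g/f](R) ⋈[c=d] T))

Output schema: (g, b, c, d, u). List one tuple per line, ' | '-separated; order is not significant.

Subexpression sizes:
  R → 5
  ρ[g/f](R) → 5
  T → 5
  (ρ[g/f](R) ⋈[c=d] T) → 5
  σ[g<=6]((ρ[g/f](R) ⋈[c=d] T)) → 5

== RESULT ==
g | b | c | d | u
1 | 6 | 7 | 7 | t
4 | 9 | 5 | 5 | q
4 | 9 | 5 | 5 | s
4 | 9 | 5 | 5 | s
5 | 2 | 1 | 1 | r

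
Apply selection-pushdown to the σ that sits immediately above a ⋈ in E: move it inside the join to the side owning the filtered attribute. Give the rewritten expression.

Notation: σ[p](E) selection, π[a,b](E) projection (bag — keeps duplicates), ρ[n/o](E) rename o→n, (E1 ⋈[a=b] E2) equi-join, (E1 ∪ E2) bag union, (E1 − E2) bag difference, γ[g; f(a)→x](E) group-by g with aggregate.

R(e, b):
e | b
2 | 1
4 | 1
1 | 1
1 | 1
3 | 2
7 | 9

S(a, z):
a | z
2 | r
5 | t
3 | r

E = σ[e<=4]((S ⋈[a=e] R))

σ filters on e, owned by the right side.
E' = (S ⋈[a=e] σ[e<=4](R))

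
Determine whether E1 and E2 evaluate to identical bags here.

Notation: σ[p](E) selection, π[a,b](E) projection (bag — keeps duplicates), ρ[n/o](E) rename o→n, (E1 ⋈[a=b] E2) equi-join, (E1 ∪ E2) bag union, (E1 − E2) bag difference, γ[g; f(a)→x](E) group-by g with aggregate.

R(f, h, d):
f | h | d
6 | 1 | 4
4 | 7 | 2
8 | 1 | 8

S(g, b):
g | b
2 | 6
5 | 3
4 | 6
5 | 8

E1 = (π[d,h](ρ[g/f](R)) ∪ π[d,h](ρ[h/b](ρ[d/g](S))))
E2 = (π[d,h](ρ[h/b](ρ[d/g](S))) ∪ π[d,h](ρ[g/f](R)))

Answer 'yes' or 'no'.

E1 subexpression sizes:
  R → 3
  ρ[g/f](R) → 3
  π[d,h](ρ[g/f](R)) → 3
  S → 4
  ρ[d/g](S) → 4
  ρ[h/b](ρ[d/g](S)) → 4
  π[d,h](ρ[h/b](ρ[d/g](S))) → 4
  (π[d,h](ρ[g/f](R)) ∪ π[d,h](ρ[h/b](ρ[d/g](S)))) → 7
E2 subexpression sizes:
  S → 4
  ρ[d/g](S) → 4
  ρ[h/b](ρ[d/g](S)) → 4
  π[d,h](ρ[h/b](ρ[d/g](S))) → 4
  R → 3
  ρ[g/f](R) → 3
  π[d,h](ρ[g/f](R)) → 3
  (π[d,h](ρ[h/b](ρ[d/g](S))) ∪ π[d,h](ρ[g/f](R))) → 7

E1 and E2 produce the same multiset:
d | h
2 | 6
2 | 7
4 | 1
4 | 6
5 | 3
5 | 8
8 | 1

yes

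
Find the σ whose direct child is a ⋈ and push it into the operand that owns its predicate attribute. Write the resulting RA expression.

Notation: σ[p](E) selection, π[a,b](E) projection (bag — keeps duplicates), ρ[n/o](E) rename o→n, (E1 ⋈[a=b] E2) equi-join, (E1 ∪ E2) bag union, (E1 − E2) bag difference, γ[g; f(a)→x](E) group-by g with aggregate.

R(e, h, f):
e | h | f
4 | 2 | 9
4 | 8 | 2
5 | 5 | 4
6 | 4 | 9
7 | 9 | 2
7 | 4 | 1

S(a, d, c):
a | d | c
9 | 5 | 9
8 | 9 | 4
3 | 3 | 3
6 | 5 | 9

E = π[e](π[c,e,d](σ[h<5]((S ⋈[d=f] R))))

σ filters on h, owned by the right side.
E' = π[e](π[c,e,d]((S ⋈[d=f] σ[h<5](R))))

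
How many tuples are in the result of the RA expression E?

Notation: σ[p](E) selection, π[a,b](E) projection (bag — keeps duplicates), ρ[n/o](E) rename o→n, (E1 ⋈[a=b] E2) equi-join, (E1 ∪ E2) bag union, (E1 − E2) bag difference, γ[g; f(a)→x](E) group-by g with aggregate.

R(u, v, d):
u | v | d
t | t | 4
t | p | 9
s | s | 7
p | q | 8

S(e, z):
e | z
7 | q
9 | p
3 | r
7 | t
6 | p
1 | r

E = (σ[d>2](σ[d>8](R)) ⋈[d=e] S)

Stepwise |·|:
  R → 4
  σ[d>8](R) → 1
  σ[d>2](σ[d>8](R)) → 1
  S → 6
  (σ[d>2](σ[d>8](R)) ⋈[d=e] S) → 1

|E| = 1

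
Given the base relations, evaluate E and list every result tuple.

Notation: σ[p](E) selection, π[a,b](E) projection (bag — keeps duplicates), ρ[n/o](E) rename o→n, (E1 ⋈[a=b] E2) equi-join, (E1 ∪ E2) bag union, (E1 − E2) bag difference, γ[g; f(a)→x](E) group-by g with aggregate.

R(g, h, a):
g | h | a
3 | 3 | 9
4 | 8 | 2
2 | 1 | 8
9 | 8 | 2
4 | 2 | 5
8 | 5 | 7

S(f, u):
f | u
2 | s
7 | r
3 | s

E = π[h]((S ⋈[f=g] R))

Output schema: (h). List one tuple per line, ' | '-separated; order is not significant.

Subexpression sizes:
  S → 3
  R → 6
  (S ⋈[f=g] R) → 2
  π[h]((S ⋈[f=g] R)) → 2

== RESULT ==
h
1
3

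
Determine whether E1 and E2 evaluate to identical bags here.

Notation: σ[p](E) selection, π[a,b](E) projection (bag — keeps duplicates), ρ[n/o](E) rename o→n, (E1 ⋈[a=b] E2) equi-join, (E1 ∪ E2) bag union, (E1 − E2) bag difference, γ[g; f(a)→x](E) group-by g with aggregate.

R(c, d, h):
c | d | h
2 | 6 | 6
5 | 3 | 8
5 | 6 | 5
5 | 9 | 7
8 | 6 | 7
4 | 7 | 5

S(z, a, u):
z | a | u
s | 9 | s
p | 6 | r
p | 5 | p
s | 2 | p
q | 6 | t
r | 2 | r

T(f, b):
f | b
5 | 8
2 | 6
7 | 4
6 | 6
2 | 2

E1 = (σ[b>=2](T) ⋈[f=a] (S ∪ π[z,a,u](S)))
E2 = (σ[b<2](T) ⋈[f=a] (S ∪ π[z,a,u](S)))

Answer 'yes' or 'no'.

E1 row counts bottom-up:
  T → 5
  σ[b>=2](T) → 5
  S → 6
  S → 6
  π[z,a,u](S) → 6
  (S ∪ π[z,a,u](S)) → 12
  (σ[b>=2](T) ⋈[f=a] (S ∪ π[z,a,u](S))) → 14
E2 row counts bottom-up:
  T → 5
  σ[b<2](T) → 0
  S → 6
  S → 6
  π[z,a,u](S) → 6
  (S ∪ π[z,a,u](S)) → 12
  (σ[b<2](T) ⋈[f=a] (S ∪ π[z,a,u](S))) → 0

E1 result:
f | b | z | a | u
2 | 2 | r | 2 | r
2 | 2 | r | 2 | r
2 | 2 | s | 2 | p
2 | 2 | s | 2 | p
2 | 6 | r | 2 | r
2 | 6 | r | 2 | r
2 | 6 | s | 2 | p
2 | 6 | s | 2 | p
5 | 8 | p | 5 | p
5 | 8 | p | 5 | p
6 | 6 | p | 6 | r
6 | 6 | p | 6 | r
6 | 6 | q | 6 | t
6 | 6 | q | 6 | t
E2 result:
f | b | z | a | u
(0 rows)
Witness: (2, 2, 'r', 2, 'r') appears 2× in E1 but 0× in E2.

no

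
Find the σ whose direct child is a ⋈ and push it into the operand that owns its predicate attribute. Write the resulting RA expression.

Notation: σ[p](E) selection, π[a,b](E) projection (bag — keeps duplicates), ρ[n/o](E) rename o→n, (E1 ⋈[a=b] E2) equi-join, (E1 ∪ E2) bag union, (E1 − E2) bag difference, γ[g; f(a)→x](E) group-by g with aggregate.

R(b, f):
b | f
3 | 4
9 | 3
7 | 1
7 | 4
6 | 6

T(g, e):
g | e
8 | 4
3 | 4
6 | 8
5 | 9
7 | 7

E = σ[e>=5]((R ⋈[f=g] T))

σ filters on e, owned by the right side.
E' = (R ⋈[f=g] σ[e>=5](T))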